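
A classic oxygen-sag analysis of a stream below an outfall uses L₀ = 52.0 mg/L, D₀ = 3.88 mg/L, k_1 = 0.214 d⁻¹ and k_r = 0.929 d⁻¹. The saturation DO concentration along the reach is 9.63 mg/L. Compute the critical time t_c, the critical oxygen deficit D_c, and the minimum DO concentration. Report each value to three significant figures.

With k_r/k_1 = 4.341 and 1 − D₀(k_r−k_1)/(k_1 L₀) = 0.7507,
t_c = ln(4.341 × 0.7507) / (0.929 − 0.214) = ln(3.259) / 0.7150 = 1.181/0.7150 = 1.652 d.
D_c = (k_1/k_r) L₀ e^(−k_1 t_c) = (0.214/0.929) × 52.0 × e^(−0.214×1.652) = 0.2304 × 52.0 × 0.7022 = 8.411 mg/L.
Minimum DO = C_s − D_c = 9.63 − 8.411 = 1.219 mg/L.

t_c ≈ 1.65 d; D_c ≈ 8.41 mg/L; min DO ≈ 1.22 mg/L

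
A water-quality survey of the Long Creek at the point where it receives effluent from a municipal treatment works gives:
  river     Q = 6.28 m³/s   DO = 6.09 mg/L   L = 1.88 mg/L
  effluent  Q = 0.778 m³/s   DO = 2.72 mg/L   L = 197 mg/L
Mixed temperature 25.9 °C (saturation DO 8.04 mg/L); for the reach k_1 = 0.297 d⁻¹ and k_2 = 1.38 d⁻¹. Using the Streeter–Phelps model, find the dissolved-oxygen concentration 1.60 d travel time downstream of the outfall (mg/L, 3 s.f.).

Mixed DO = (6.28×6.09 + 0.778×2.72)/(6.28+0.778) = 40.36/7.058 = 5.719 mg/L.
Mixed L₀ = (6.28×1.88 + 0.778×197)/(7.058) = 165.1/7.058 = 23.39 mg/L.
Initial deficit D₀ = C_s − DO₀ = 8.04 − 5.719 = 2.321 mg/L.
D(1.60) = [0.297×23.39/(1.38−0.297)](e^(−0.297×1.60) − e^(−1.38×1.60)) + 2.321 e^(−1.38×1.60)
= 6.414 × (0.6218 − 0.1099) + 2.321 × 0.1099 = 3.538 mg/L.
DO = 8.04 − 3.538 = 4.502 mg/L.

DO ≈ 4.50 mg/L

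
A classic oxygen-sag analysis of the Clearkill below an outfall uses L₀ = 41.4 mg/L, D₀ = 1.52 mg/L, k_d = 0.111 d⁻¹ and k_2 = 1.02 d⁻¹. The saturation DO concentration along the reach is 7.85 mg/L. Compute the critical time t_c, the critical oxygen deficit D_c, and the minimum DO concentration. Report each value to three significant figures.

At the critical point dD/dt = 0, so k_d L₀ e^(−k_d t) = k_2 D. Substituting D(t) from the Streeter–Phelps equation and solving for t gives
t_c = ln[(k_2/k_d)(1 − D₀(k_2−k_d)/(k_d L₀))] / (k_2−k_d).
Here k_2−k_d = 0.9090 d⁻¹ and 1 − D₀(k_2−k_d)/(k_d L₀) = 1 − 1.52×0.9090/(0.111×41.4) = 0.6993, so
t_c = ln(9.189 × 0.6993) / 0.9090 = 1.860 / 0.9090 = 2.047 d.
D_c = (k_d/k_2) L₀ e^(−k_d t_c) = (0.111/1.02) × 41.4 × e^(−0.111×2.047) = 0.1088 × 41.4 × 0.7968 = 3.590 mg/L.
Minimum DO = C_s − D_c = 7.85 − 3.590 = 4.260 mg/L.

t_c ≈ 2.05 d; D_c ≈ 3.59 mg/L; min DO ≈ 4.26 mg/L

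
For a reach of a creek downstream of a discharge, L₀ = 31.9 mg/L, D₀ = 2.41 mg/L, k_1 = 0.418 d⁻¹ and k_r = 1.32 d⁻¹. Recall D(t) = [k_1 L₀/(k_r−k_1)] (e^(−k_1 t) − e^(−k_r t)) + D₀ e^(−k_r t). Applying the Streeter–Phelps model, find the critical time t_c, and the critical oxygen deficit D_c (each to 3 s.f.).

With k_r/k_1 = 3.158 and 1 − D₀(k_r−k_1)/(k_1 L₀) = 0.8370,
t_c = ln(3.158 × 0.8370) / (1.32 − 0.418) = ln(2.643) / 0.9020 = 0.9719/0.9020 = 1.078 d.
L(t_c) = L₀ e^(−k_1 t_c) = 31.9 × 0.6374 = 20.33 mg/L, and at the critical point k_r D_c = k_1 L, so D_c = (0.418/1.32) × 20.33 = 6.438 mg/L.

t_c ≈ 1.08 d; D_c ≈ 6.44 mg/L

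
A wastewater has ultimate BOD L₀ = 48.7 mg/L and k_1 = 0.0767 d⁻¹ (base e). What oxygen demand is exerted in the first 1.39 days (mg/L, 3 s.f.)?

y_t = L₀(1 − e^(−k_1 t)) = 48.7 × (1 − e^(−0.0767×1.39))
= 48.7 × (1 − 0.8989) = 48.7 × 0.1011 = 4.925 mg/L.

y ≈ 4.92 mg/L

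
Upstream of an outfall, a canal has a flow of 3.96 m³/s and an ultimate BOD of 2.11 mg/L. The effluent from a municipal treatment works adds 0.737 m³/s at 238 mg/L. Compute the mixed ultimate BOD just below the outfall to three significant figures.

39.1 mg/L

Flow-weighted mixing: C = (Q_r C_r + Q_w C_w)/(Q_r + Q_w)
= (3.96×2.11 + 0.737×238)/(3.96 + 0.737) = 183.8/4.697 = 39.12 mg/L.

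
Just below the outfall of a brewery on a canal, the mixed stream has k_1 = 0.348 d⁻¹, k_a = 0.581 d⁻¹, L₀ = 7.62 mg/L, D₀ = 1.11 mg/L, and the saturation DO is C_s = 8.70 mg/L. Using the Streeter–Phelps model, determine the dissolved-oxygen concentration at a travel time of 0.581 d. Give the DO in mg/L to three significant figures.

k_1 L₀/(k_a−k_1) = 0.348×7.62/(0.581−0.348) = 2.652/0.2330 = 11.38 mg/L.
e^(−k_1 t) = e^(−0.348×0.5810) = 0.8169; e^(−k_a t) = e^(−0.581×0.5810) = 0.7135.
D = 11.38 × (0.8169 − 0.7135) + 1.11 × 0.7135 = 1.177 + 0.7920 = 1.969 mg/L.
DO = C_s − D = 8.70 − 1.969 = 6.731 mg/L.

DO ≈ 6.73 mg/L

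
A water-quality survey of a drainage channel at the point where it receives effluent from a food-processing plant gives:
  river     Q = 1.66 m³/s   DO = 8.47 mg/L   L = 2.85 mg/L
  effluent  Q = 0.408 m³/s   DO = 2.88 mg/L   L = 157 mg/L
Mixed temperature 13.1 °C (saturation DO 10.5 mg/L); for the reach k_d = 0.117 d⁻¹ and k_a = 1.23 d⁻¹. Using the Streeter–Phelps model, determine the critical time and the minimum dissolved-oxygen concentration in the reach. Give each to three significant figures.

t_c ≈ 0.0804 d; minimum DO ≈ 7.37 mg/L

Mixed DO = (1.66×8.47 + 0.408×2.88)/(1.66+0.408) = 15.24/2.068 = 7.367 mg/L.
Mixed L₀ = (1.66×2.85 + 0.408×157)/(2.068) = 68.79/2.068 = 33.26 mg/L.
Initial deficit D₀ = C_s − DO₀ = 10.5 − 7.367 = 3.133 mg/L.
t_c = (1/1.113) ln[(1.23/0.117)(1 − 3.133×1.113/(0.117×33.26))] = 0.8985 × ln(1.094) = 0.08041 d.
D_c = (0.117/1.23) × 33.26 × e^(−0.117×0.08041) = 0.09512 × 33.26 × 0.9906 = 3.134 mg/L.
Minimum DO = 10.5 − 3.134 = 7.366 mg/L.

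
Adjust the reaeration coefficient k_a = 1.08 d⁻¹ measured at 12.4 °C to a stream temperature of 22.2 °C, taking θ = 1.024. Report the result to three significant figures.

k_a(T₂) = k_a(T₁) · θ^(T₂−T₁) = 1.08 × 1.024^(22.2−12.4)
= 1.08 × 1.024^9.80 = 1.08 × 1.262 = 1.363 d⁻¹.

k_a ≈ 1.36 d⁻¹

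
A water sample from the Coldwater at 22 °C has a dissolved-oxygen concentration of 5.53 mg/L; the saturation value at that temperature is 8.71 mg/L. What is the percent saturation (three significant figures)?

63.5 % saturation

% saturation = C/C_s × 100 = 5.53/8.71 × 100 = 63.5 %.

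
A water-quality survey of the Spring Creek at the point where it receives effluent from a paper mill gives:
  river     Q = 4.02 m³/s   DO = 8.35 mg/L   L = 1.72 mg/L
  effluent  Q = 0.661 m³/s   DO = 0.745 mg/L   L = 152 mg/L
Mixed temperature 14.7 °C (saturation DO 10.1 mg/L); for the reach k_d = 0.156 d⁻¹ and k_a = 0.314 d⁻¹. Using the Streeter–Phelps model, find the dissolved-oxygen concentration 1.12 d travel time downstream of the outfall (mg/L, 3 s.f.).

Mixed DO = (4.02×8.35 + 0.661×0.745)/(4.02+0.661) = 34.06/4.681 = 7.276 mg/L.
Mixed L₀ = (4.02×1.72 + 0.661×152)/(4.681) = 107.4/4.681 = 22.94 mg/L.
Initial deficit D₀ = C_s − DO₀ = 10.1 − 7.276 = 2.824 mg/L.
D(1.12) = [0.156×22.94/(0.314−0.156)](e^(−0.156×1.12) − e^(−0.314×1.12)) + 2.824 e^(−0.314×1.12)
= 22.65 × (0.8397 − 0.7035) + 2.824 × 0.7035 = 5.071 mg/L.
DO = 10.1 − 5.071 = 5.029 mg/L.

DO ≈ 5.03 mg/L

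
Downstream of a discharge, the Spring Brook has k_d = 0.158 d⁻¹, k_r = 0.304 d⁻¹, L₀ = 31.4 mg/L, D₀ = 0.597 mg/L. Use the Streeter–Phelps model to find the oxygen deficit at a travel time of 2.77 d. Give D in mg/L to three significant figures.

k_d L₀/(k_r−k_d) = 0.158×31.4/(0.304−0.158) = 4.961/0.1460 = 33.98 mg/L.
e^(−k_d t) = e^(−0.158×2.770) = 0.6455; e^(−k_r t) = e^(−0.304×2.770) = 0.4308.
D = 33.98 × (0.6455 − 0.4308) + 0.597 × 0.4308 = 7.297 + 0.2572 = 7.554 mg/L.

D ≈ 7.55 mg/L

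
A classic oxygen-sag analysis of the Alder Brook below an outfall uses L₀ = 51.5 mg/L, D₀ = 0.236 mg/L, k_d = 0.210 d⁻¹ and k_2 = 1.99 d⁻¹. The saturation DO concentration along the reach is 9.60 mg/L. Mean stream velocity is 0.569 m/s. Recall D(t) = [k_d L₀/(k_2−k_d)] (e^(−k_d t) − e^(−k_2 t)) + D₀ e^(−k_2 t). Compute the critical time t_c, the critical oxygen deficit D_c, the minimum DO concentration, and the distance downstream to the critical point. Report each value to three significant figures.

t_c ≈ 1.24 d; D_c ≈ 4.19 mg/L; min DO ≈ 5.41 mg/L; x_c ≈ 61.0 km

With k_2/k_d = 9.476 and 1 − D₀(k_2−k_d)/(k_d L₀) = 0.9612,
t_c = ln(9.476 × 0.9612) / (1.99 − 0.210) = ln(9.108) / 1.780 = 2.209/1.780 = 1.241 d.
L(t_c) = L₀ e^(−k_d t_c) = 51.5 × 0.7706 = 39.68 mg/L, and at the critical point k_2 D_c = k_d L, so D_c = (0.210/1.99) × 39.68 = 4.188 mg/L.
Minimum DO = C_s − D_c = 9.60 − 4.188 = 5.412 mg/L.
x_c = v t_c = 0.569 m/s × 1.241 d × 86400 s/d = 61010 m ≈ 61.0 km.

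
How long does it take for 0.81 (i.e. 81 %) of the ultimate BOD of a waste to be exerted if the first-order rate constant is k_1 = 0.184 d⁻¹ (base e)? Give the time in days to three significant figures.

y/L₀ = 1 − e^(−k_1 t) = 0.81 ⇒ e^(−k_1 t) = 0.190
t = −ln(0.190) / 0.184 = 1.661 / 0.184 = 9.026 d.

t ≈ 9.03 d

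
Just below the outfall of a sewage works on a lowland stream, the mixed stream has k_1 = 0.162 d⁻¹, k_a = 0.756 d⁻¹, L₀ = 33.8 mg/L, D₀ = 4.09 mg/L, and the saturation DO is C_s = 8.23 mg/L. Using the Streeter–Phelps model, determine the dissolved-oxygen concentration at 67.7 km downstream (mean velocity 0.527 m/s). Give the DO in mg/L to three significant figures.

DO ≈ 2.65 mg/L

Travel time t = x/v = 67.7 km / (0.527 m/s) = 67700 m / 0.527 m/s = 128500 s = 1.487 d.
k_1 L₀/(k_a−k_1) = 0.162×33.8/(0.756−0.162) = 5.476/0.5940 = 9.218 mg/L.
e^(−k_1 t) = e^(−0.162×1.487) = 0.7859; e^(−k_a t) = e^(−0.756×1.487) = 0.3250.
D = 9.218 × (0.7859 − 0.3250) + 4.09 × 0.3250 = 4.249 + 1.329 = 5.579 mg/L.
DO = C_s − D = 8.23 − 5.579 = 2.651 mg/L.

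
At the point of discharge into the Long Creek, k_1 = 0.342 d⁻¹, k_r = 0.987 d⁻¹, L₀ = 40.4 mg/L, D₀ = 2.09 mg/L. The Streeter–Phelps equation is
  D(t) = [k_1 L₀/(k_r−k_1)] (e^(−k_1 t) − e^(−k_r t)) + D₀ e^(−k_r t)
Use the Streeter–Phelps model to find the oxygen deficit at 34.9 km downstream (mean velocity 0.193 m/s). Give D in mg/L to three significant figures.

D ≈ 8.02 mg/L

Travel time t = x/v = 34.9 km / (0.193 m/s) = 34900 m / 0.193 m/s = 180800 s = 2.093 d.
k_1 L₀/(k_r−k_1) = 0.342×40.4/(0.987−0.342) = 13.82/0.6450 = 21.42 mg/L.
e^(−k_1 t) = e^(−0.342×2.093) = 0.4888; e^(−k_r t) = e^(−0.987×2.093) = 0.1267.
D = 21.42 × (0.4888 − 0.1267) + 2.09 × 0.1267 = 7.756 + 0.2649 = 8.021 mg/L.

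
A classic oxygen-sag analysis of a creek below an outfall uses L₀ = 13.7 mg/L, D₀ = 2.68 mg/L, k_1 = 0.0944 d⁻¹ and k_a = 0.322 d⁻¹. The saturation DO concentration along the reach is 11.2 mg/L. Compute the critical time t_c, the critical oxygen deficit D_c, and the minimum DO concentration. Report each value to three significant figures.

With k_a/k_1 = 3.411 and 1 − D₀(k_a−k_1)/(k_1 L₀) = 0.5284,
t_c = ln(3.411 × 0.5284) / (0.322 − 0.0944) = ln(1.802) / 0.2276 = 0.5890/0.2276 = 2.588 d.
L(t_c) = L₀ e^(−k_1 t_c) = 13.7 × 0.7832 = 10.73 mg/L, and at the critical point k_a D_c = k_1 L, so D_c = (0.0944/0.322) × 10.73 = 3.146 mg/L.
Minimum DO = C_s − D_c = 11.2 − 3.146 = 8.054 mg/L.

t_c ≈ 2.59 d; D_c ≈ 3.15 mg/L; min DO ≈ 8.05 mg/L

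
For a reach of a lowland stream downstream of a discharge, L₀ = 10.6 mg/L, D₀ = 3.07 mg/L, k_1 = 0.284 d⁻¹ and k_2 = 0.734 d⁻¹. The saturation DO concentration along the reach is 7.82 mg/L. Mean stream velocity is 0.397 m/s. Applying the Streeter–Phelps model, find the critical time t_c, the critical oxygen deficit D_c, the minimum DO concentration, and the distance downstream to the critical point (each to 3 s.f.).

t_c ≈ 0.745 d; D_c ≈ 3.32 mg/L; min DO ≈ 4.50 mg/L; x_c ≈ 25.6 km

t_c = [1/(k_2−k_1)] ln[(k_2/k_1)(1 − D₀(k_2−k_1)/(k_1 L₀))]
= [1/(0.734−0.284)] ln[(0.734/0.284)(1 − 3.07×0.4500/(0.284×10.6))]
= (1/0.4500) ln[2.585 × 0.5411] = 2.222 × ln(1.398) = 2.222 × 0.3354 = 0.7453 d.
L(t_c) = L₀ e^(−k_1 t_c) = 10.6 × 0.8092 = 8.578 mg/L, and at the critical point k_2 D_c = k_1 L, so D_c = (0.284/0.734) × 8.578 = 3.319 mg/L.
Minimum DO = C_s − D_c = 7.82 − 3.319 = 4.501 mg/L.
x_c = v t_c = 0.397 m/s × 0.7453 d × 86400 s/d = 25560 m ≈ 25.6 km.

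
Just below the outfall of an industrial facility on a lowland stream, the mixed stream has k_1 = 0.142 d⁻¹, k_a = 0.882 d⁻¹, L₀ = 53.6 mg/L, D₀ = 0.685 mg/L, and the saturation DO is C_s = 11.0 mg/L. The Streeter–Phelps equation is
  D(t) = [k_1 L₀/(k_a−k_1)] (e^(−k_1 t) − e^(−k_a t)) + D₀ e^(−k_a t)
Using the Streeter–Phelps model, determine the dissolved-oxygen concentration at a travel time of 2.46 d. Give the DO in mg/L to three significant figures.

DO ≈ 4.84 mg/L

k_1 L₀/(k_a−k_1) = 0.142×53.6/(0.882−0.142) = 7.611/0.7400 = 10.29 mg/L.
e^(−k_1 t) = e^(−0.142×2.460) = 0.7052; e^(−k_a t) = e^(−0.882×2.460) = 0.1142.
D = 10.29 × (0.7052 − 0.1142) + 0.685 × 0.1142 = 6.078 + 0.07823 = 6.156 mg/L.
DO = C_s − D = 11.0 − 6.156 = 4.844 mg/L.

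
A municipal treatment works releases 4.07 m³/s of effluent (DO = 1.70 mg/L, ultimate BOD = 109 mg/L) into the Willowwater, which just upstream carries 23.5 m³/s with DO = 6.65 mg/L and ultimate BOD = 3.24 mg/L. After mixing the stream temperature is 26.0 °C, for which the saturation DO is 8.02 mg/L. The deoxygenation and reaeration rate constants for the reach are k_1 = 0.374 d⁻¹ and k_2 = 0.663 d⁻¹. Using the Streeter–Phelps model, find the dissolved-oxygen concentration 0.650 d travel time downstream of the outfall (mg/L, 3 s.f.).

DO ≈ 3.38 mg/L

Mixed DO = (23.5×6.65 + 4.07×1.70)/(23.5+4.07) = 163.2/27.57 = 5.919 mg/L.
Mixed L₀ = (23.5×3.24 + 4.07×109)/(27.57) = 519.8/27.57 = 18.85 mg/L.
Initial deficit D₀ = C_s − DO₀ = 8.02 − 5.919 = 2.101 mg/L.
D(0.650) = [0.374×18.85/(0.663−0.374)](e^(−0.374×0.650) − e^(−0.663×0.650)) + 2.101 e^(−0.663×0.650)
= 24.40 × (0.7842 − 0.6499) + 2.101 × 0.6499 = 4.642 mg/L.
DO = 8.02 − 4.642 = 3.378 mg/L.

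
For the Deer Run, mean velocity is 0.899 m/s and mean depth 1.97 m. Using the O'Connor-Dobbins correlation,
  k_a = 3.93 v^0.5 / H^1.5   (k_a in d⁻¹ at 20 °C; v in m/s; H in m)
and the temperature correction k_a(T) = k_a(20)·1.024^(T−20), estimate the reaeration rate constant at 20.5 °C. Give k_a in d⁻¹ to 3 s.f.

k_a ≈ 1.36 d⁻¹

k_a(20) = 3.93 × 0.899^0.5 / 1.97^1.5 = 3.93 × 0.9482 / 2.765 = 1.348 d⁻¹.
k_a(20.5) = 1.348 × 1.024^(20.5−20) = 1.348 × 1.012 = 1.364 d⁻¹.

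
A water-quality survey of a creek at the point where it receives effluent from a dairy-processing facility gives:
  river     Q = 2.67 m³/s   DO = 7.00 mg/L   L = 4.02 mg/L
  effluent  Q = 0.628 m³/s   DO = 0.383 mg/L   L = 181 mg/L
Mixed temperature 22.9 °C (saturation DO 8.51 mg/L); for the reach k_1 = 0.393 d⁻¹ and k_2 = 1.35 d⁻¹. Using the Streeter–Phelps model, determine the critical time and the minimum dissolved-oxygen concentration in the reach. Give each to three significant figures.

Mixed DO = (2.67×7.00 + 0.628×0.383)/(2.67+0.628) = 18.93/3.298 = 5.740 mg/L.
Mixed L₀ = (2.67×4.02 + 0.628×181)/(3.298) = 124.4/3.298 = 37.72 mg/L.
Initial deficit D₀ = C_s − DO₀ = 8.51 − 5.740 = 2.770 mg/L.
t_c = (1/0.9570) ln[(1.35/0.393)(1 − 2.770×0.9570/(0.393×37.72))] = 1.045 × ln(2.821) = 1.084 d.
D_c = (0.393/1.35) × 37.72 × e^(−0.393×1.084) = 0.2911 × 37.72 × 0.6532 = 7.173 mg/L.
Minimum DO = 8.51 − 7.173 = 1.337 mg/L.

t_c ≈ 1.08 d; minimum DO ≈ 1.34 mg/L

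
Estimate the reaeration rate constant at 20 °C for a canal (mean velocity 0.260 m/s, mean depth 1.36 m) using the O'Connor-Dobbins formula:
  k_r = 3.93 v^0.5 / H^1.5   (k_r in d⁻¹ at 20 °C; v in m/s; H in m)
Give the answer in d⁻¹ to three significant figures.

k_r = 3.93 × 0.260^0.5 / 1.36^1.5 = 3.93 × 0.5099 / 1.586 = 1.263 d⁻¹.

k_r ≈ 1.26 d⁻¹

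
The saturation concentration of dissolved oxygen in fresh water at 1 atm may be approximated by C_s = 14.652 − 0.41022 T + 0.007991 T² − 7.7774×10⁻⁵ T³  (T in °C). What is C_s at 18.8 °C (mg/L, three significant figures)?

C_s = 14.652 − 0.41022×18.8 + 0.007991×18.8² − 7.7774×10⁻⁵×18.8³ = 9.247 mg/L.

C_s ≈ 9.25 mg/L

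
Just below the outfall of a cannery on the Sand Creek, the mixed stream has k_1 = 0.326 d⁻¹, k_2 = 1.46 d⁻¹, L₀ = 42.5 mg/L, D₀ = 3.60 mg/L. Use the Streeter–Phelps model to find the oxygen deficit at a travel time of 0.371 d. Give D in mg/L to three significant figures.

k_1 L₀/(k_2−k_1) = 0.326×42.5/(1.46−0.326) = 13.86/1.134 = 12.22 mg/L.
e^(−k_1 t) = e^(−0.326×0.3710) = 0.8861; e^(−k_2 t) = e^(−1.46×0.3710) = 0.5818.
D = 12.22 × (0.8861 − 0.5818) + 3.60 × 0.5818 = 3.718 + 2.094 = 5.812 mg/L.

D ≈ 5.81 mg/L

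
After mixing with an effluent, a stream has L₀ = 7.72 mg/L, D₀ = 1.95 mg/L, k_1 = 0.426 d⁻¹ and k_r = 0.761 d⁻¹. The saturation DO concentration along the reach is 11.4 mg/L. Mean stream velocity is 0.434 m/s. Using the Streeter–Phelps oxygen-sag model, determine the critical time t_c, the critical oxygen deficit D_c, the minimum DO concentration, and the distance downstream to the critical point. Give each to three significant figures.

With k_r/k_1 = 1.786 and 1 − D₀(k_r−k_1)/(k_1 L₀) = 0.8014,
t_c = ln(1.786 × 0.8014) / (0.761 − 0.426) = ln(1.432) / 0.3350 = 0.3588/0.3350 = 1.071 d.
D_c = (k_1/k_r) L₀ e^(−k_1 t_c) = (0.426/0.761) × 7.72 × e^(−0.426×1.071) = 0.5598 × 7.72 × 0.6337 = 2.738 mg/L.
Minimum DO = C_s − D_c = 11.4 − 2.738 = 8.662 mg/L.
x_c = v t_c = 0.434 m/s × 1.071 d × 86400 s/d = 40160 m ≈ 40.2 km.

t_c ≈ 1.07 d; D_c ≈ 2.74 mg/L; min DO ≈ 8.66 mg/L; x_c ≈ 40.2 km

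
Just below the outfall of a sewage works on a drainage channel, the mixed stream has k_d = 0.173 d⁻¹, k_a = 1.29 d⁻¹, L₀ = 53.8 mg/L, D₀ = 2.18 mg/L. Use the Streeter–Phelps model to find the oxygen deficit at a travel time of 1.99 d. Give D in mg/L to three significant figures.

k_d L₀/(k_a−k_d) = 0.173×53.8/(1.29−0.173) = 9.307/1.117 = 8.332 mg/L.
e^(−k_d t) = e^(−0.173×1.990) = 0.7087; e^(−k_a t) = e^(−1.29×1.990) = 0.07676.
D = 8.332 × (0.7087 − 0.07676) + 2.18 × 0.07676 = 5.266 + 0.1673 = 5.433 mg/L.

D ≈ 5.43 mg/L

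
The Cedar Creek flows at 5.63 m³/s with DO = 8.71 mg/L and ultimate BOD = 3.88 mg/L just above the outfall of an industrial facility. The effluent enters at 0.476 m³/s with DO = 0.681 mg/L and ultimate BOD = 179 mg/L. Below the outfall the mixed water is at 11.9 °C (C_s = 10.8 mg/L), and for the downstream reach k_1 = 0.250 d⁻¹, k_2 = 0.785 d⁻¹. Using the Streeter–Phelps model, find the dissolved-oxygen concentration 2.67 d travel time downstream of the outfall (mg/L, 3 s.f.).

Mixed DO = (5.63×8.71 + 0.476×0.681)/(5.63+0.476) = 49.36/6.106 = 8.084 mg/L.
Mixed L₀ = (5.63×3.88 + 0.476×179)/(6.106) = 107.0/6.106 = 17.53 mg/L.
Initial deficit D₀ = C_s − DO₀ = 10.8 − 8.084 = 2.716 mg/L.
D(2.67) = [0.250×17.53/(0.785−0.250)](e^(−0.250×2.67) − e^(−0.785×2.67)) + 2.716 e^(−0.785×2.67)
= 8.192 × (0.5130 − 0.1230) + 2.716 × 0.1230 = 3.529 mg/L.
DO = 10.8 − 3.529 = 7.271 mg/L.

DO ≈ 7.27 mg/L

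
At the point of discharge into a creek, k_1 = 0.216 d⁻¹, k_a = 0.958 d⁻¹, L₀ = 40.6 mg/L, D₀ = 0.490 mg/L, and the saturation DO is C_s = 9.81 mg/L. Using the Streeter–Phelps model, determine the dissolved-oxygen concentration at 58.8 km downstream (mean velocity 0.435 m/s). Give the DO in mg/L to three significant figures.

DO ≈ 3.91 mg/L

Travel time t = x/v = 58.8 km / (0.435 m/s) = 58800 m / 0.435 m/s = 135200 s = 1.564 d.
k_1 L₀/(k_a−k_1) = 0.216×40.6/(0.958−0.216) = 8.770/0.7420 = 11.82 mg/L.
e^(−k_1 t) = e^(−0.216×1.564) = 0.7132; e^(−k_a t) = e^(−0.958×1.564) = 0.2234.
D = 11.82 × (0.7132 − 0.2234) + 0.490 × 0.2234 = 5.789 + 0.1095 = 5.899 mg/L.
DO = C_s − D = 9.81 − 5.899 = 3.911 mg/L.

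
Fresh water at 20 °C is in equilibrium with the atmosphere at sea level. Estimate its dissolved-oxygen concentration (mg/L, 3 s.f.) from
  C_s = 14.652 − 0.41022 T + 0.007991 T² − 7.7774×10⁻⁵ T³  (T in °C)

C_s = 14.652 − 0.41022×20 + 0.007991×20² − 7.7774×10⁻⁵×20³ = 9.022 mg/L.

C_s ≈ 9.02 mg/L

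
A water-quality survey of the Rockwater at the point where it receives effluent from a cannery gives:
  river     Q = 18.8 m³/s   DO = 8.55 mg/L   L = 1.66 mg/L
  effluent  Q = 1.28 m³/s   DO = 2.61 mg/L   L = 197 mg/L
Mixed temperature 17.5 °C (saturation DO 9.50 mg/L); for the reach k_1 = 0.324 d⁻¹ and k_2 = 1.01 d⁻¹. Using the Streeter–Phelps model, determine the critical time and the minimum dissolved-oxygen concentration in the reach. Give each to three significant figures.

t_c ≈ 1.33 d; minimum DO ≈ 6.56 mg/L

Mixed DO = (18.8×8.55 + 1.28×2.61)/(18.8+1.28) = 164.1/20.08 = 8.171 mg/L.
Mixed L₀ = (18.8×1.66 + 1.28×197)/(20.08) = 283.4/20.08 = 14.11 mg/L.
Initial deficit D₀ = C_s − DO₀ = 9.50 − 8.171 = 1.329 mg/L.
t_c = (1/0.6860) ln[(1.01/0.324)(1 − 1.329×0.6860/(0.324×14.11))] = 1.458 × ln(2.496) = 1.333 d.
D_c = (0.324/1.01) × 14.11 × e^(−0.324×1.333) = 0.3208 × 14.11 × 0.6492 = 2.939 mg/L.
Minimum DO = 9.50 − 2.939 = 6.561 mg/L.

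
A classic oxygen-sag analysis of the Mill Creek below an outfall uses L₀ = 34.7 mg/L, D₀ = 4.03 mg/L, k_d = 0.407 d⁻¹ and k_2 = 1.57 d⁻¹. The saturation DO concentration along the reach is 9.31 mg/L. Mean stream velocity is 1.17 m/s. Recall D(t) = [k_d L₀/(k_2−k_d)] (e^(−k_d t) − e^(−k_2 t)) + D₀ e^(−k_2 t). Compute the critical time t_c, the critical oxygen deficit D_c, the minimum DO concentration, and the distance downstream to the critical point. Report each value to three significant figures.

t_c = [1/(k_2−k_d)] ln[(k_2/k_d)(1 − D₀(k_2−k_d)/(k_d L₀))]
= [1/(1.57−0.407)] ln[(1.57/0.407)(1 − 4.03×1.163/(0.407×34.7))]
= (1/1.163) ln[3.857 × 0.6681] = 0.8598 × ln(2.577) = 0.8598 × 0.9468 = 0.8141 d.
D_c = (k_d/k_2) L₀ e^(−k_d t_c) = (0.407/1.57) × 34.7 × e^(−0.407×0.8141) = 0.2592 × 34.7 × 0.7180 = 6.459 mg/L.
Minimum DO = C_s − D_c = 9.31 − 6.459 = 2.851 mg/L.
x_c = v t_c = 1.17 m/s × 0.8141 d × 86400 s/d = 82290 m ≈ 82.3 km.

t_c ≈ 0.814 d; D_c ≈ 6.46 mg/L; min DO ≈ 2.85 mg/L; x_c ≈ 82.3 km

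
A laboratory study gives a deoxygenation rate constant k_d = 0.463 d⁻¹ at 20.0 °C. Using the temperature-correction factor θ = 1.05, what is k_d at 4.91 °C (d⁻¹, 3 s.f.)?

k_d(T₂) = k_d(T₁) · θ^(T₂−T₁) = 0.463 × 1.05^(4.91−20.0)
= 0.463 × 1.05^-15.1 = 0.463 × 0.4789 = 0.2217 d⁻¹.

k_d ≈ 0.222 d⁻¹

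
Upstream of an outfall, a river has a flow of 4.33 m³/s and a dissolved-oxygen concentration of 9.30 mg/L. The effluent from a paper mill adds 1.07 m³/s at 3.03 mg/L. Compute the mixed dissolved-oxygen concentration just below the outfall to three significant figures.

8.06 mg/L

Flow-weighted mixing: C = (Q_r C_r + Q_w C_w)/(Q_r + Q_w)
= (4.33×9.30 + 1.07×3.03)/(4.33 + 1.07) = 43.51/5.400 = 8.058 mg/L.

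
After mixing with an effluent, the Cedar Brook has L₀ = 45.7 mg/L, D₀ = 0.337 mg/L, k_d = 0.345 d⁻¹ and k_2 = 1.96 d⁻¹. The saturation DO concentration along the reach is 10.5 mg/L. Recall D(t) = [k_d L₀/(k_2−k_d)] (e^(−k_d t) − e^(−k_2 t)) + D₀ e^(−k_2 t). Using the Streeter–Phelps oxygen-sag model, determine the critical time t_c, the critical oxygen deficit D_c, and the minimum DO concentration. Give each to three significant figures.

With k_2/k_d = 5.681 and 1 − D₀(k_2−k_d)/(k_d L₀) = 0.9655,
t_c = ln(5.681 × 0.9655) / (1.96 − 0.345) = ln(5.485) / 1.615 = 1.702/1.615 = 1.054 d.
D_c = (k_d/k_2) L₀ e^(−k_d t_c) = (0.345/1.96) × 45.7 × e^(−0.345×1.054) = 0.1760 × 45.7 × 0.6952 = 5.592 mg/L.
Minimum DO = C_s − D_c = 10.5 − 5.592 = 4.908 mg/L.

t_c ≈ 1.05 d; D_c ≈ 5.59 mg/L; min DO ≈ 4.91 mg/L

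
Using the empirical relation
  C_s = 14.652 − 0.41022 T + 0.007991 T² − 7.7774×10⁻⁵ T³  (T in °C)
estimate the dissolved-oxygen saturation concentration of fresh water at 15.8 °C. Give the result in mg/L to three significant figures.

C_s ≈ 9.86 mg/L

C_s = 14.652 − 0.41022×15.8 + 0.007991×15.8² − 7.7774×10⁻⁵×15.8³ = 9.859 mg/L.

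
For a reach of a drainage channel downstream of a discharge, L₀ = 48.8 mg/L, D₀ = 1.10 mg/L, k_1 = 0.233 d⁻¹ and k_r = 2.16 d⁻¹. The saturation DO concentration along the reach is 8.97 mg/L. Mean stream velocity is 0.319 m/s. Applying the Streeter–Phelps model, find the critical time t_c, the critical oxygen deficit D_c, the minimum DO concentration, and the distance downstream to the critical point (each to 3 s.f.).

t_c = [1/(k_r−k_1)] ln[(k_r/k_1)(1 − D₀(k_r−k_1)/(k_1 L₀))]
= [1/(2.16−0.233)] ln[(2.16/0.233)(1 − 1.10×1.927/(0.233×48.8))]
= (1/1.927) ln[9.270 × 0.8136] = 0.5189 × ln(7.542) = 0.5189 × 2.021 = 1.049 d.
L(t_c) = L₀ e^(−k_1 t_c) = 48.8 × 0.7832 = 38.22 mg/L, and at the critical point k_r D_c = k_1 L, so D_c = (0.233/2.16) × 38.22 = 4.123 mg/L.
Minimum DO = C_s − D_c = 8.97 − 4.123 = 4.847 mg/L.
x_c = v t_c = 0.319 m/s × 1.049 d × 86400 s/d = 28900 m ≈ 28.9 km.

t_c ≈ 1.05 d; D_c ≈ 4.12 mg/L; min DO ≈ 4.85 mg/L; x_c ≈ 28.9 km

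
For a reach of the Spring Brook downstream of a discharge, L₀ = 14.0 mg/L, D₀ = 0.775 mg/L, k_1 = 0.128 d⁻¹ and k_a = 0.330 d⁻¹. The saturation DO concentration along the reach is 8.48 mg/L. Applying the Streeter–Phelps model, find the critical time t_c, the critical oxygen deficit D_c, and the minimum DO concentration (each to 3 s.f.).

At the critical point dD/dt = 0, so k_1 L₀ e^(−k_1 t) = k_a D. Substituting D(t) from the Streeter–Phelps equation and solving for t gives
t_c = ln[(k_a/k_1)(1 − D₀(k_a−k_1)/(k_1 L₀))] / (k_a−k_1).
Here k_a−k_1 = 0.2020 d⁻¹ and 1 − D₀(k_a−k_1)/(k_1 L₀) = 1 − 0.775×0.2020/(0.128×14.0) = 0.9126, so
t_c = ln(2.578 × 0.9126) / 0.2020 = 0.8556 / 0.2020 = 4.236 d.
L(t_c) = L₀ e^(−k_1 t_c) = 14.0 × 0.5815 = 8.141 mg/L, and at the critical point k_a D_c = k_1 L, so D_c = (0.128/0.330) × 8.141 = 3.158 mg/L.
Minimum DO = C_s − D_c = 8.48 − 3.158 = 5.322 mg/L.

t_c ≈ 4.24 d; D_c ≈ 3.16 mg/L; min DO ≈ 5.32 mg/L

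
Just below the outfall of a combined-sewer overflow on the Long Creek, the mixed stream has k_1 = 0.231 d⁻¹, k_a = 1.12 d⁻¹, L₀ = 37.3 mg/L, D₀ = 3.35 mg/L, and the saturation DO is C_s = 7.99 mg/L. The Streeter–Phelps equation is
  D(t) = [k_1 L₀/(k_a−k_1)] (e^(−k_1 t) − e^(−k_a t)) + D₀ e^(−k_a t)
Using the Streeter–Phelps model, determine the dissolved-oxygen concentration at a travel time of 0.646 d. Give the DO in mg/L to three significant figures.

k_1 L₀/(k_a−k_1) = 0.231×37.3/(1.12−0.231) = 8.616/0.8890 = 9.692 mg/L.
e^(−k_1 t) = e^(−0.231×0.6460) = 0.8614; e^(−k_a t) = e^(−1.12×0.6460) = 0.4850.
D = 9.692 × (0.8614 − 0.4850) + 3.35 × 0.4850 = 3.647 + 1.625 = 5.272 mg/L.
DO = C_s − D = 7.99 − 5.272 = 2.718 mg/L.

DO ≈ 2.72 mg/L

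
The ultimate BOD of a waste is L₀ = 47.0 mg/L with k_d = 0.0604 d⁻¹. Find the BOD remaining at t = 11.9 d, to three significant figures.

L_t = L₀ e^(−k_d t) = 47.0 × e^(−0.0604×11.9) = 47.0 × 0.4874 = 22.91 mg/L.

L ≈ 22.9 mg/L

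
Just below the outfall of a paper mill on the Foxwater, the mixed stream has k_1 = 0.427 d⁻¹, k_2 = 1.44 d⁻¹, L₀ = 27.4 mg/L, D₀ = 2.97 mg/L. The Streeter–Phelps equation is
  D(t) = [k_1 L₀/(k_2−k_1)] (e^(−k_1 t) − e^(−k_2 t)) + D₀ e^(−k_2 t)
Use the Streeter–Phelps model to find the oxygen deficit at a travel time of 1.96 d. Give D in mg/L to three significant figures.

k_1 L₀/(k_2−k_1) = 0.427×27.4/(1.44−0.427) = 11.70/1.013 = 11.55 mg/L.
e^(−k_1 t) = e^(−0.427×1.960) = 0.4330; e^(−k_2 t) = e^(−1.44×1.960) = 0.05946.
D = 11.55 × (0.4330 − 0.05946) + 2.97 × 0.05946 = 4.315 + 0.1766 = 4.491 mg/L.

D ≈ 4.49 mg/L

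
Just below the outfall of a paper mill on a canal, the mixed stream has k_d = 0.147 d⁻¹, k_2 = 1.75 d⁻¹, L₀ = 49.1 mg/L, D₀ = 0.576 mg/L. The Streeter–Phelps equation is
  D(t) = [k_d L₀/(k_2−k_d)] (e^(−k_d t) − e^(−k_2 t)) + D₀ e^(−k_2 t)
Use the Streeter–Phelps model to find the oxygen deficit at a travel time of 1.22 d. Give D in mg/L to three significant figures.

D ≈ 3.30 mg/L

k_d L₀/(k_2−k_d) = 0.147×49.1/(1.75−0.147) = 7.218/1.603 = 4.503 mg/L.
e^(−k_d t) = e^(−0.147×1.220) = 0.8358; e^(−k_2 t) = e^(−1.75×1.220) = 0.1182.
D = 4.503 × (0.8358 − 0.1182) + 0.576 × 0.1182 = 3.231 + 0.06811 = 3.299 mg/L.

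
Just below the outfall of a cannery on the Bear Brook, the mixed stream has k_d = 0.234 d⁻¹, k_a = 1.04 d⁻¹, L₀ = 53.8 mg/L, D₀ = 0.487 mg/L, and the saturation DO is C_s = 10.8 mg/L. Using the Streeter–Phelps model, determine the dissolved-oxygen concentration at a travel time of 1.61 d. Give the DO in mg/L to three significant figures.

DO ≈ 2.92 mg/L

k_d L₀/(k_a−k_d) = 0.234×53.8/(1.04−0.234) = 12.59/0.8060 = 15.62 mg/L.
e^(−k_d t) = e^(−0.234×1.610) = 0.6861; e^(−k_a t) = e^(−1.04×1.610) = 0.1874.
D = 15.62 × (0.6861 − 0.1874) + 0.487 × 0.1874 = 7.789 + 0.09127 = 7.880 mg/L.
DO = C_s − D = 10.8 − 7.880 = 2.920 mg/L.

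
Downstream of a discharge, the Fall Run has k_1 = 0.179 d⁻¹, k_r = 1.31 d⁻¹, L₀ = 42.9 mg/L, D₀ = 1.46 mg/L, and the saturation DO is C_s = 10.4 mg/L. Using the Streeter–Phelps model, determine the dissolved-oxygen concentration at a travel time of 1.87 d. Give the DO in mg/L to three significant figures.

DO ≈ 6.00 mg/L

k_1 L₀/(k_r−k_1) = 0.179×42.9/(1.31−0.179) = 7.679/1.131 = 6.790 mg/L.
e^(−k_1 t) = e^(−0.179×1.870) = 0.7155; e^(−k_r t) = e^(−1.31×1.870) = 0.08632.
D = 6.790 × (0.7155 − 0.08632) + 1.46 × 0.08632 = 4.272 + 0.1260 = 4.398 mg/L.
DO = C_s − D = 10.4 − 4.398 = 6.002 mg/L.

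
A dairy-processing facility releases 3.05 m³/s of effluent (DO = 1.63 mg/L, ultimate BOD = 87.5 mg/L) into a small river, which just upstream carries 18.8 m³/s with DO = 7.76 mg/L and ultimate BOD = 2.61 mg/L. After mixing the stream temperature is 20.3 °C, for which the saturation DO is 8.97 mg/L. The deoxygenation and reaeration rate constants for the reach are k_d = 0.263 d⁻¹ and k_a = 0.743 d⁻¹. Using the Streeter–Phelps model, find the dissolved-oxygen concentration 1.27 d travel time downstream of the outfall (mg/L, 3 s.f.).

DO ≈ 5.58 mg/L

Mixed DO = (18.8×7.76 + 3.05×1.63)/(18.8+3.05) = 150.9/21.85 = 6.904 mg/L.
Mixed L₀ = (18.8×2.61 + 3.05×87.5)/(21.85) = 315.9/21.85 = 14.46 mg/L.
Initial deficit D₀ = C_s − DO₀ = 8.97 − 6.904 = 2.066 mg/L.
D(1.27) = [0.263×14.46/(0.743−0.263)](e^(−0.263×1.27) − e^(−0.743×1.27)) + 2.066 e^(−0.743×1.27)
= 7.923 × (0.7160 − 0.3892) + 2.066 × 0.3892 = 3.393 mg/L.
DO = 8.97 − 3.393 = 5.577 mg/L.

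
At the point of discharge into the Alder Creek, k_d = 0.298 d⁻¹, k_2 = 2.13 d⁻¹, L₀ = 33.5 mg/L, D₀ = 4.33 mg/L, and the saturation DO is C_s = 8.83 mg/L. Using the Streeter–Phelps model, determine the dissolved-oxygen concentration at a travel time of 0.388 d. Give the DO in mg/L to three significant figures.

k_d L₀/(k_2−k_d) = 0.298×33.5/(2.13−0.298) = 9.983/1.832 = 5.449 mg/L.
e^(−k_d t) = e^(−0.298×0.3880) = 0.8908; e^(−k_2 t) = e^(−2.13×0.3880) = 0.4376.
D = 5.449 × (0.8908 − 0.4376) + 4.33 × 0.4376 = 2.470 + 1.895 = 4.364 mg/L.
DO = C_s − D = 8.83 − 4.364 = 4.466 mg/L.

DO ≈ 4.47 mg/L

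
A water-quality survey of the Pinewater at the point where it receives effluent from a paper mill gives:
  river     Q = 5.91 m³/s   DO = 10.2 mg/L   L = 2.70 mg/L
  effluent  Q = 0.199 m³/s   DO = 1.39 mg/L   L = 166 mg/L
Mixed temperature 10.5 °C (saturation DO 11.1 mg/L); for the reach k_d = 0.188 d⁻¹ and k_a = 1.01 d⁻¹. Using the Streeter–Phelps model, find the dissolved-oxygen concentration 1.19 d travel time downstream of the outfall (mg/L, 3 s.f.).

DO ≈ 9.83 mg/L

Mixed DO = (5.91×10.2 + 0.199×1.39)/(5.91+0.199) = 60.56/6.109 = 9.913 mg/L.
Mixed L₀ = (5.91×2.70 + 0.199×166)/(6.109) = 48.99/6.109 = 8.019 mg/L.
Initial deficit D₀ = C_s − DO₀ = 11.1 − 9.913 = 1.187 mg/L.
D(1.19) = [0.188×8.019/(1.01−0.188)](e^(−0.188×1.19) − e^(−1.01×1.19)) + 1.187 e^(−1.01×1.19)
= 1.834 × (0.7995 − 0.3006) + 1.187 × 0.3006 = 1.272 mg/L.
DO = 11.1 − 1.272 = 9.828 mg/L.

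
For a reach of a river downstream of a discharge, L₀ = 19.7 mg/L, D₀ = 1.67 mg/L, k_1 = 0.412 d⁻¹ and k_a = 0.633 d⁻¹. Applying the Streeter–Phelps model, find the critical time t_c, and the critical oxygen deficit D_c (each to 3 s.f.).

t_c ≈ 1.73 d; D_c ≈ 6.28 mg/L

With k_a/k_1 = 1.536 and 1 − D₀(k_a−k_1)/(k_1 L₀) = 0.9545,
t_c = ln(1.536 × 0.9545) / (0.633 − 0.412) = ln(1.467) / 0.2210 = 0.3829/0.2210 = 1.733 d.
D_c = (k_1/k_a) L₀ e^(−k_1 t_c) = (0.412/0.633) × 19.7 × e^(−0.412×1.733) = 0.6509 × 19.7 × 0.4898 = 6.280 mg/L.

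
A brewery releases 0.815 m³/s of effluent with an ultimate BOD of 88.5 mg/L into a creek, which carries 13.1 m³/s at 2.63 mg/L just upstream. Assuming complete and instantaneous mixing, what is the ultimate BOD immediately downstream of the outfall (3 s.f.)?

Flow-weighted mixing: C = (Q_r C_r + Q_w C_w)/(Q_r + Q_w)
= (13.1×2.63 + 0.815×88.5)/(13.1 + 0.815) = 106.6/13.91 = 7.659 mg/L.

7.66 mg/L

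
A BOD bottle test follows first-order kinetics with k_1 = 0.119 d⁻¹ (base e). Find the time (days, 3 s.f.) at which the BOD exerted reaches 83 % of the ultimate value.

y/L₀ = 1 − e^(−k_1 t) = 0.83 ⇒ e^(−k_1 t) = 0.170
t = −ln(0.170) / 0.119 = 1.772 / 0.119 = 14.89 d.

t ≈ 14.9 d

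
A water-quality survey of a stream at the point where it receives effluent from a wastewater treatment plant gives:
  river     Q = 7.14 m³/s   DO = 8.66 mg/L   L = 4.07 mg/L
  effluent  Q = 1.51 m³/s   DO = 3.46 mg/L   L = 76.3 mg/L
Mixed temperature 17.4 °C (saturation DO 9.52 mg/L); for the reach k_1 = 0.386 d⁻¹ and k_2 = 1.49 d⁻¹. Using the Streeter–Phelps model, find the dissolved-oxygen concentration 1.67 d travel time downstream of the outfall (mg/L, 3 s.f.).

DO ≈ 6.80 mg/L

Mixed DO = (7.14×8.66 + 1.51×3.46)/(7.14+1.51) = 67.06/8.650 = 7.752 mg/L.
Mixed L₀ = (7.14×4.07 + 1.51×76.3)/(8.650) = 144.3/8.650 = 16.68 mg/L.
Initial deficit D₀ = C_s − DO₀ = 9.52 − 7.752 = 1.768 mg/L.
D(1.67) = [0.386×16.68/(1.49−0.386)](e^(−0.386×1.67) − e^(−1.49×1.67)) + 1.768 e^(−1.49×1.67)
= 5.832 × (0.5249 − 0.08305) + 1.768 × 0.08305 = 2.723 mg/L.
DO = 9.52 − 2.723 = 6.797 mg/L.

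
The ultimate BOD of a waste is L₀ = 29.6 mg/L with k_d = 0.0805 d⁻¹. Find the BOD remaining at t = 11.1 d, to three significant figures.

L_t = L₀ e^(−k_d t) = 29.6 × e^(−0.0805×11.1) = 29.6 × 0.4092 = 12.11 mg/L.

L ≈ 12.1 mg/L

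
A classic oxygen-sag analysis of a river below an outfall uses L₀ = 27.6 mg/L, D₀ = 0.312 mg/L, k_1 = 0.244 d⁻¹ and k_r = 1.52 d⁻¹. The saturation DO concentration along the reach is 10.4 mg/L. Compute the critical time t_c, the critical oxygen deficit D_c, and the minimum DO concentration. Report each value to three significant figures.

t_c ≈ 1.39 d; D_c ≈ 3.16 mg/L; min DO ≈ 7.24 mg/L

At the critical point dD/dt = 0, so k_1 L₀ e^(−k_1 t) = k_r D. Substituting D(t) from the Streeter–Phelps equation and solving for t gives
t_c = ln[(k_r/k_1)(1 − D₀(k_r−k_1)/(k_1 L₀))] / (k_r−k_1).
Here k_r−k_1 = 1.276 d⁻¹ and 1 − D₀(k_r−k_1)/(k_1 L₀) = 1 − 0.312×1.276/(0.244×27.6) = 0.9409, so
t_c = ln(6.230 × 0.9409) / 1.276 = 1.768 / 1.276 = 1.386 d.
D_c = (k_1/k_r) L₀ e^(−k_1 t_c) = (0.244/1.52) × 27.6 × e^(−0.244×1.386) = 0.1605 × 27.6 × 0.7131 = 3.159 mg/L.
Minimum DO = C_s − D_c = 10.4 − 3.159 = 7.241 mg/L.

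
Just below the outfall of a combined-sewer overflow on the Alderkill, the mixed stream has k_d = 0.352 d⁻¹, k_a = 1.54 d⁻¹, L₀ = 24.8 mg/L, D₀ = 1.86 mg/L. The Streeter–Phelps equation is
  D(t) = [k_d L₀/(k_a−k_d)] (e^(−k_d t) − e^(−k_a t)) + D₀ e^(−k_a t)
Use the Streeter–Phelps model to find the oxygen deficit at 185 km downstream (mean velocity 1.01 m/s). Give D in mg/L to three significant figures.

D ≈ 3.27 mg/L

Travel time t = x/v = 185 km / (1.01 m/s) = 185000 m / 1.01 m/s = 183200 s = 2.120 d.
k_d L₀/(k_a−k_d) = 0.352×24.8/(1.54−0.352) = 8.730/1.188 = 7.348 mg/L.
e^(−k_d t) = e^(−0.352×2.120) = 0.4741; e^(−k_a t) = e^(−1.54×2.120) = 0.03820.
D = 7.348 × (0.4741 − 0.03820) + 1.86 × 0.03820 = 3.203 + 0.07106 = 3.274 mg/L.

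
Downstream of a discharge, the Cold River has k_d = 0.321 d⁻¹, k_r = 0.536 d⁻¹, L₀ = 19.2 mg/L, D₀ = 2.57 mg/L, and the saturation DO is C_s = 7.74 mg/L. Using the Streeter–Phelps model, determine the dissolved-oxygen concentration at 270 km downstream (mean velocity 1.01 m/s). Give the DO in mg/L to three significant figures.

DO ≈ 2.09 mg/L

Travel time t = x/v = 270 km / (1.01 m/s) = 270000 m / 1.01 m/s = 267300 s = 3.094 d.
k_d L₀/(k_r−k_d) = 0.321×19.2/(0.536−0.321) = 6.163/0.2150 = 28.67 mg/L.
e^(−k_d t) = e^(−0.321×3.094) = 0.3704; e^(−k_r t) = e^(−0.536×3.094) = 0.1904.
D = 28.67 × (0.3704 − 0.1904) + 2.57 × 0.1904 = 5.159 + 0.4894 = 5.648 mg/L.
DO = C_s − D = 7.74 − 5.648 = 2.092 mg/L.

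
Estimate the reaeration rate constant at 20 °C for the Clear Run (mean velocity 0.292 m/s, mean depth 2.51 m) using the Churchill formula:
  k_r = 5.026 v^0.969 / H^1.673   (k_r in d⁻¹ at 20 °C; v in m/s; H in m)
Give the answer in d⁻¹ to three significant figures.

k_r ≈ 0.327 d⁻¹

k_r = 5.026 × 0.292^0.969 / 2.51^1.673 = 5.026 × 0.3034 / 4.663 = 0.3270 d⁻¹.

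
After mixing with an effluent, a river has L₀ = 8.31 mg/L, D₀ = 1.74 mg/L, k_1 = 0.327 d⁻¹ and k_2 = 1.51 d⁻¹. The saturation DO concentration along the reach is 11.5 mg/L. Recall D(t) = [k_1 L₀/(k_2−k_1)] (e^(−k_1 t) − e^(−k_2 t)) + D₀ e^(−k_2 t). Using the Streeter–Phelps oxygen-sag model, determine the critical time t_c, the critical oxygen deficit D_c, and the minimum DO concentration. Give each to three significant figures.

t_c = [1/(k_2−k_1)] ln[(k_2/k_1)(1 − D₀(k_2−k_1)/(k_1 L₀))]
= [1/(1.51−0.327)] ln[(1.51/0.327)(1 − 1.74×1.183/(0.327×8.31))]
= (1/1.183) ln[4.618 × 0.2425] = 0.8453 × ln(1.120) = 0.8453 × 0.1131 = 0.09563 d.
L(t_c) = L₀ e^(−k_1 t_c) = 8.31 × 0.9692 = 8.054 mg/L, and at the critical point k_2 D_c = k_1 L, so D_c = (0.327/1.51) × 8.054 = 1.744 mg/L.
Minimum DO = C_s − D_c = 11.5 − 1.744 = 9.756 mg/L.

t_c ≈ 0.0956 d; D_c ≈ 1.74 mg/L; min DO ≈ 9.76 mg/L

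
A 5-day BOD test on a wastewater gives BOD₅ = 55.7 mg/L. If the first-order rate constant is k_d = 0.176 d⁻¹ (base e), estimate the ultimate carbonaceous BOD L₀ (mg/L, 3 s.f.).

L₀ ≈ 95.2 mg/L

BOD₅ = L₀(1 − e^(−5k_d)) ⇒ L₀ = BOD₅ / (1 − e^(−5×0.176))
= 55.7 / (1 − 0.4148) = 55.7 / 0.5852 = 95.18 mg/L.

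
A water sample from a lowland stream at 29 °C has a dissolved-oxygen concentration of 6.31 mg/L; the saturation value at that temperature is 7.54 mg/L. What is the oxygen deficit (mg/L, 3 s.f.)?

D = C_s − C = 7.54 − 6.31 = 1.23 mg/L.

D ≈ 1.23 mg/L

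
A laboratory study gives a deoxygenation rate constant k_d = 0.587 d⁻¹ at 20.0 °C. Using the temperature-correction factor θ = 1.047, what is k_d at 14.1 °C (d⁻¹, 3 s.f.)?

k_d ≈ 0.448 d⁻¹

k_d(T₂) = k_d(T₁) · θ^(T₂−T₁) = 0.587 × 1.047^(14.1−20.0)
= 0.587 × 1.047^-5.90 = 0.587 × 0.7626 = 0.4477 d⁻¹.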